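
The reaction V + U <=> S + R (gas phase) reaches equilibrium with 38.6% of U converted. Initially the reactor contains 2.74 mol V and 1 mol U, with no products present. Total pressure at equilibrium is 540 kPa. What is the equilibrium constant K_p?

K_p = 0.103

Basis: 1 mol U initially; let X = conversion of U. Extent ξ = X.
Moles: n_V = 2.74 − X; n_U = 1 − X; n_S = X; n_R = X.
Total moles n_T = 3.74 (Δν = 0, constant).
At X = 0.386: n_V = 2.35, n_U = 0.614, n_S = 0.386, n_R = 0.386, n_T = 3.74.
p_i = (n_i/n_T)·P. K_p = p_S p_R / (p_V p_U) = 0.103.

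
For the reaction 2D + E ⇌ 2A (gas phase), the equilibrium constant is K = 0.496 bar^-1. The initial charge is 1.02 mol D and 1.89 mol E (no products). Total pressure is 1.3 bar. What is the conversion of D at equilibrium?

Take 1.02 mol D as basis and let X be its fractional conversion, so ξ = 0.51X.
Mole table: n_D = 1.02 − 1.02X; n_E = 1.89 − 0.51X; n_A = 1.02X.
Summing: n_T = 2.91 − 0.51X.
With p_i = (n_i/n_T)P, K = p_A^2 / (p_D^2 p_E).
Setting this equal to 0.496 bar^-1 and taking the physical root (0 < X < 1) gives X = 0.388.

X = 0.388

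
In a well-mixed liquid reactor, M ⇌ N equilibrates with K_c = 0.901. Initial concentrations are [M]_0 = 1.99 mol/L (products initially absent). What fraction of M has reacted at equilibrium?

Let X = conversion of M; extent ξ = 1.99·X mol/L.
Concentrations: [M] = 1.99 − 1.99X; [N] = 1.99X.
K_c = [N] / ([M]).
Solving K_c = 0.901 for X ∈ (0,1): X = 0.474.

X = 0.474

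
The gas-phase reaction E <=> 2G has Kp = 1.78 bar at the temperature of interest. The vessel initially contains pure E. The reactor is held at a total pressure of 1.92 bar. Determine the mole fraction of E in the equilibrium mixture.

y_E = 0.395

Basis: 1 mol E initially; let X = conversion of E. Extent ξ = X.
Mole table: n_E = 1 − X; n_G = 2X.
Summing: n_T = 1 + X.
Mole fractions y_i = n_i/n_T; Kp = p_G^2 / (p_E) with p_i = y_i·P.
Substituting and setting equal to 1.78 bar gives a polynomial in X; the root in (0,1) is X = 0.434.
Then n_E = 0.566, n_T = 1.43, so y_E = 0.395.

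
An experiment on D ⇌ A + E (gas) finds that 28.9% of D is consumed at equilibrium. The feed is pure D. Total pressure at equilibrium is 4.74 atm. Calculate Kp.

Take 1 mol D as basis and let X be its fractional conversion, so ξ = X.
At extent ξ: n_D = 1 − X; n_A = X; n_E = X.
Summing: n_T = 1 + X.
At X = 0.289: n_D = 0.711, n_A = 0.289, n_E = 0.289, n_T = 1.29.
p_i = (n_i/n_T)·P. Kp = p_A p_E / (p_D) = 0.432 atm.

Kp = 0.432 atm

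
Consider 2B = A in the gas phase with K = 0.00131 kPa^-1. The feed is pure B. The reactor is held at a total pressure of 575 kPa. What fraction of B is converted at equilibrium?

X = 0.501

Take 1 mol B as basis and let X be its fractional conversion, so ξ = 0.5X.
At extent ξ: n_B = 1 − X; n_A = 0.5X.
Total moles n_T = 1 − 0.5X.
Mole fractions y_i = n_i/n_T; K = p_A / (p_B^2) with p_i = y_i·P.
Substituting and setting equal to 0.00131 kPa^-1 gives a polynomial in X; the root in (0,1) is X = 0.501.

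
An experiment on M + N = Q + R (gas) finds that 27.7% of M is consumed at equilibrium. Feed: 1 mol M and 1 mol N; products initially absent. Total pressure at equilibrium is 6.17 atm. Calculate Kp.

Kp = 0.147

Take 1 mol M as basis and let X be its fractional conversion, so ξ = X.
Moles: n_M = 1 − X; n_N = 1 − X; n_Q = X; n_R = X.
Total moles n_T = 2 (Δν = 0, constant).
At X = 0.277: n_M = 0.723, n_N = 0.723, n_Q = 0.277, n_R = 0.277, n_T = 2.
p_i = (n_i/n_T)·P. Kp = p_Q p_R / (p_M p_N) = 0.147.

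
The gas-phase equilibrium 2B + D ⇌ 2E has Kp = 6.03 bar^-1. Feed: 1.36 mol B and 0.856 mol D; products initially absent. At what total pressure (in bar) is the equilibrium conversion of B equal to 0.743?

Basis: 1.36 mol B initially; let X = conversion of B. Extent ξ = 0.68X.
At extent ξ: n_B = 1.36 − 1.36X; n_D = 0.856 − 0.68X; n_E = 1.36X.
Total moles n_T = 2.22 − 0.68X.
Kp = p_E^2 / (p_B^2 p_D) with p_i = (n_i/n_T)·P.
At X = 0.743: the mole-fraction product g(X) = Π y_i^ν_i = 40.77. Since Kp = g(X)·P^{-1}, P = (g/Kp)^(1/1) = (40.77/6.03)^(1/1) = 6.76 bar.

P = 6.76 bar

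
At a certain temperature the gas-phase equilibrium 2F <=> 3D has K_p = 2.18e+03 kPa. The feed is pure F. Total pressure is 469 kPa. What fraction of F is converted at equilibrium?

Take 1 mol F as basis and let X be its fractional conversion, so ξ = 0.5X.
Species balance: n_F = 1 − X; n_D = 1.5X.
Total moles n_T = 1 + 0.5X.
Mole fractions y_i = n_i/n_T; K_p = p_D^3 / (p_F^2) with p_i = y_i·P.
Substituting and setting equal to 2.18e+03 kPa gives a polynomial in X; the root in (0,1) is X = 0.629.

X = 0.629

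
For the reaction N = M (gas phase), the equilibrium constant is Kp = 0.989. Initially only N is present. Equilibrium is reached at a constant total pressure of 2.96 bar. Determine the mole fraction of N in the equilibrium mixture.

Let X = conversion of N (basis 1 mol N); extent of reaction ξ = X.
Moles: n_N = 1 − X; n_M = X.
n_T stays at 1 (no change in mole number).
Mole fractions y_i = n_i/n_T; Kp = p_M / (p_N) with p_i = y_i·P.
Setting this equal to 0.989 and taking the physical root (0 < X < 1) gives X = 0.497.
Then n_N = 0.503, n_T = 1, so y_N = 0.503.

y_N = 0.503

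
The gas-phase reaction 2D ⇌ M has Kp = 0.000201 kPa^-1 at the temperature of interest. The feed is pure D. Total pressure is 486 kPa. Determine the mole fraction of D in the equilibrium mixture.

y_D = 0.918

Basis: 1 mol D initially; let X = conversion of D. Extent ξ = 0.5X.
Species balance: n_D = 1 − X; n_M = 0.5X.
n_T = Σnᵢ = 1 − 0.5X.
Mole fractions y_i = n_i/n_T; Kp = p_M / (p_D^2) with p_i = y_i·P.
This yields a degree-2 equation in X; solving on (0,1), X = 0.152.
Then n_D = 0.848, n_T = 0.924, so y_D = 0.918.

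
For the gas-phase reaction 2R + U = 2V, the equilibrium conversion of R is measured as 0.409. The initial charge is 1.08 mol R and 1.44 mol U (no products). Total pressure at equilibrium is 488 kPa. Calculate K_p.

K_p = 0.00185 kPa^-1

Take 1.08 mol R as basis and let X be its fractional conversion, so ξ = 0.54X.
Moles: n_R = 1.08 − 1.08X; n_U = 1.44 − 0.54X; n_V = 1.08X.
Total moles n_T = 2.52 − 0.54X.
At X = 0.409: n_R = 0.638, n_U = 1.22, n_V = 0.442, n_T = 2.3.
p_i = (n_i/n_T)·P. K_p = p_V^2 / (p_R^2 p_U) = 0.00185 kPa^-1.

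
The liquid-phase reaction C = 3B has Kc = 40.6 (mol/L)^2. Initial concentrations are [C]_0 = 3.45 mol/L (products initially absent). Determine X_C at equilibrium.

X = 0.419

Let X = conversion of C; extent ξ = 3.45·X mol/L.
Concentrations: [C] = 3.45 − 3.45X; [B] = 10.4X.
Kc = [B]^3 / ([C]).
Setting equal to 40.6 and solving for X on (0,1) gives X = 0.419.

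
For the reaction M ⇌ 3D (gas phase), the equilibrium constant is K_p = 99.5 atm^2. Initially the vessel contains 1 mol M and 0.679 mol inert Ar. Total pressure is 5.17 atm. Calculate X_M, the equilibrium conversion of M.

Basis: 1 mol M initially; let X = conversion of M. Extent ξ = X.
At extent ξ: n_M = 1 − X; n_D = 3X; n_I = 0.679 (inert).
n_T = Σnᵢ = 1.68 + 2X.
y_i = n_i/n_T, p_i = y_i·P. K_p = p_D^3 / (p_M).
Substituting and setting equal to 99.5 atm^2 gives a polynomial in X; the root in (0,1) is X = 0.721.

X = 0.721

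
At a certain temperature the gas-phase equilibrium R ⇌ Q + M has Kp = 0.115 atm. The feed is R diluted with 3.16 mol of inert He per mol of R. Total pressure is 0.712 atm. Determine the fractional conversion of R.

Let X = conversion of R (basis 1 mol R); extent of reaction ξ = X.
Species balance: n_R = 1 − X; n_Q = X; n_M = X; n_I = 3.16 (inert).
Summing: n_T = 4.16 + X.
With p_i = (n_i/n_T)P, Kp = p_Q p_M / (p_R).
This yields a degree-2 equation in X; solving on (0,1), X = 0.572.

X = 0.572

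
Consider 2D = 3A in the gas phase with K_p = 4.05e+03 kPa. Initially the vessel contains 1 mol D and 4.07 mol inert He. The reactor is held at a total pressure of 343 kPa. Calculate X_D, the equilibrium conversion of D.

X = 0.828

Take 1 mol D as basis and let X be its fractional conversion, so ξ = 0.5X.
Species balance: n_D = 1 − X; n_A = 1.5X; n_I = 4.07 (inert).
Summing: n_T = 5.07 + 0.5X.
y_i = n_i/n_T, p_i = y_i·P. K_p = p_A^3 / (p_D^2).
Equating to 4.05e+03 kPa and solving on 0 < X < 1: X = 0.828.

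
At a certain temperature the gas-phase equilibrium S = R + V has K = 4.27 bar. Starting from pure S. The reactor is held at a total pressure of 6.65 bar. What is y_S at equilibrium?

y_S = 0.231

Let X = conversion of S (basis 1 mol S); extent of reaction ξ = X.
Mole table: n_S = 1 − X; n_R = X; n_V = X.
Total moles n_T = 1 + X.
y_i = n_i/n_T, p_i = y_i·P. K = p_R p_V / (p_S).
Substituting and setting equal to 4.27 bar gives a polynomial in X; the root in (0,1) is X = 0.625.
Then n_S = 0.375, n_T = 1.63, so y_S = 0.231.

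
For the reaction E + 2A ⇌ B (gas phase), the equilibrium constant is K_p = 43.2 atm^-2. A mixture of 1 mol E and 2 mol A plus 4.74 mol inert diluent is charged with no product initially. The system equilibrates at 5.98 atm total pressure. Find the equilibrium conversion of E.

X = 0.829

Take 1 mol E as basis and let X be its fractional conversion, so ξ = X.
Species balance: n_E = 1 − X; n_A = 2 − 2X; n_B = X; n_I = 4.74 (inert).
Total moles n_T = 7.74 − 2X.
With p_i = (n_i/n_T)P, K_p = p_B / (p_E p_A^2).
Setting this equal to 43.2 atm^-2 and taking the physical root (0 < X < 1) gives X = 0.829.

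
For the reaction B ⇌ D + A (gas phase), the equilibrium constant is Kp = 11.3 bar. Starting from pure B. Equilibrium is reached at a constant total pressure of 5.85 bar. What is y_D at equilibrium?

Let X = conversion of B (basis 1 mol B); extent of reaction ξ = X.
Moles: n_B = 1 − X; n_D = X; n_A = X.
n_T = Σnᵢ = 1 + X.
Mole fractions y_i = n_i/n_T; Kp = p_D p_A / (p_B) with p_i = y_i·P.
Equating to 11.3 bar and solving on 0 < X < 1: X = 0.812.
Then n_D = 0.812, n_T = 1.81, so y_D = 0.448.

y_D = 0.448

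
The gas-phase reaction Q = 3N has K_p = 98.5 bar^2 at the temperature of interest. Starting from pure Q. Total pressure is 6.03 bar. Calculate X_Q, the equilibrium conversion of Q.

X = 0.581

Let X = conversion of Q (basis 1 mol Q); extent of reaction ξ = X.
Mole table: n_Q = 1 − X; n_N = 3X.
Total moles n_T = 1 + 2X.
Mole fractions y_i = n_i/n_T; K_p = p_N^3 / (p_Q) with p_i = y_i·P.
This yields a degree-3 equation in X; solving on (0,1), X = 0.581.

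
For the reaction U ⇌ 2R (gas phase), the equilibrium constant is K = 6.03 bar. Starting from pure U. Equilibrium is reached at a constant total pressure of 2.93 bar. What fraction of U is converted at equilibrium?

X = 0.583

Basis: 1 mol U initially; let X = conversion of U. Extent ξ = X.
Moles: n_U = 1 − X; n_R = 2X.
Total moles n_T = 1 + X.
With p_i = (n_i/n_T)P, K = p_R^2 / (p_U).
This yields a degree-2 equation in X; solving on (0,1), X = 0.583.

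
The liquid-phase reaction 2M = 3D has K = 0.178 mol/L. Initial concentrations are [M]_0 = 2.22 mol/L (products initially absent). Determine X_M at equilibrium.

Let X = conversion of M; extent ξ = 2.22X/2 mol/L.
Concentrations: [M] = 2.22 − 2.22X; [D] = 3.33X.
K = [D]^3 / ([M]^2).
This equals 0.178 at X = 0.240 (the root in 0 < X < 1).

X = 0.240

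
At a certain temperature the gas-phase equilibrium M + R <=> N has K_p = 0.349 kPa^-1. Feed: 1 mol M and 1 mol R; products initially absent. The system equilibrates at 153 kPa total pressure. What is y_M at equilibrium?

Let X = conversion of M (basis 1 mol M); extent of reaction ξ = X.
Moles: n_M = 1 − X; n_R = 1 − X; n_N = X.
Summing: n_T = 2 − X.
Mole fractions y_i = n_i/n_T; K_p = p_N / (p_M p_R) with p_i = y_i·P.
Equating to 0.349 kPa^-1 and solving on 0 < X < 1: X = 0.864.
Then n_M = 0.136, n_T = 1.14, so y_M = 0.119.

y_M = 0.119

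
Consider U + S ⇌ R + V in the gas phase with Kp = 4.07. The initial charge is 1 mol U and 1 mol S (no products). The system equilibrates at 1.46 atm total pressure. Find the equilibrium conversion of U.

X = 0.669

Take 1 mol U as basis and let X be its fractional conversion, so ξ = X.
At extent ξ: n_U = 1 − X; n_S = 1 − X; n_R = X; n_V = X.
n_T stays at 2 (no change in mole number).
y_i = n_i/n_T, p_i = y_i·P. Kp = p_R p_V / (p_U p_S).
Equating to 4.07 and solving on 0 < X < 1: X = 0.669.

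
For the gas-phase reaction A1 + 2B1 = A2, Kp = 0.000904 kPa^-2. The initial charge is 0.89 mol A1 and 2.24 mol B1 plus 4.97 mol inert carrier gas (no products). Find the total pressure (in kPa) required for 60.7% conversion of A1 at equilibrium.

P = 250 kPa

Let X = conversion of A1 (basis 0.89 mol A1); extent of reaction ξ = 0.89X.
Moles: n_A1 = 0.89 − 0.89X; n_B1 = 2.24 − 1.78X; n_A2 = 0.89X; n_I = 4.97 (inert).
n_T = Σnᵢ = 8.1 − 1.78X.
Kp = p_A2 / (p_A1 p_B1^2) with p_i = (n_i/n_T)·P.
At X = 0.607: the mole-fraction product g(X) = Π y_i^ν_i = 56.6. Since Kp = g(X)·P^{-2}, P = (g/Kp)^(1/2) = (56.6/0.000904)^(1/2) = 250 kPa.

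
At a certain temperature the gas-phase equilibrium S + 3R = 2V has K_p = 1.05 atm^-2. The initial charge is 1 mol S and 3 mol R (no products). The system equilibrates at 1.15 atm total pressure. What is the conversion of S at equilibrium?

Take 1 mol S as basis and let X be its fractional conversion, so ξ = X.
Moles: n_S = 1 − X; n_R = 3 − 3X; n_V = 2X.
Total moles n_T = 4 − 2X.
Mole fractions y_i = n_i/n_T; K_p = p_V^2 / (p_S p_R^3) with p_i = y_i·P.
Setting this equal to 1.05 atm^-2 and taking the physical root (0 < X < 1) gives X = 0.371.

X = 0.371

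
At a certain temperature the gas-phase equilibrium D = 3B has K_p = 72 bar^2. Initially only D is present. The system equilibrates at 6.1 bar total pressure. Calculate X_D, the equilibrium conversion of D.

X = 0.523

Let X = conversion of D (basis 1 mol D); extent of reaction ξ = X.
Species balance: n_D = 1 − X; n_B = 3X.
Total moles n_T = 1 + 2X.
With p_i = (n_i/n_T)P, K_p = p_B^3 / (p_D).
This yields a degree-3 equation in X; solving on (0,1), X = 0.523.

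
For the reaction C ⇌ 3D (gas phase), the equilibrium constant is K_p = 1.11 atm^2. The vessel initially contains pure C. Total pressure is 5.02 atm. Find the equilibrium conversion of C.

X = 0.131

Take 1 mol C as basis and let X be its fractional conversion, so ξ = X.
Moles: n_C = 1 − X; n_D = 3X.
Total moles n_T = 1 + 2X.
Mole fractions y_i = n_i/n_T; K_p = p_D^3 / (p_C) with p_i = y_i·P.
Setting this equal to 1.11 atm^2 and taking the physical root (0 < X < 1) gives X = 0.131.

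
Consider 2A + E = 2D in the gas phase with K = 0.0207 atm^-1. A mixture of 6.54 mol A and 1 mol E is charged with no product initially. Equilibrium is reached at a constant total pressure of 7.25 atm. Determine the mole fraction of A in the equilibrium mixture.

Let X = conversion of E (basis 1 mol E); extent of reaction ξ = X.
Mole table: n_A = 6.54 − 2X; n_E = 1 − X; n_D = 2X.
Total moles n_T = 7.54 − X.
Mole fractions y_i = n_i/n_T; K = p_D^2 / (p_A^2 p_E) with p_i = y_i·P.
Equating to 0.0207 atm^-1 and solving on 0 < X < 1: X = 0.343.
Then n_A = 5.85, n_T = 7.2, so y_A = 0.813.

y_A = 0.813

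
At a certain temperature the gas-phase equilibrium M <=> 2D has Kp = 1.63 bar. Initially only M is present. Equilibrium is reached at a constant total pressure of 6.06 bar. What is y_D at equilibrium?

y_D = 0.401

Basis: 1 mol M initially; let X = conversion of M. Extent ξ = X.
Moles: n_M = 1 − X; n_D = 2X.
Total moles n_T = 1 + X.
y_i = n_i/n_T, p_i = y_i·P. Kp = p_D^2 / (p_M).
Substituting and setting equal to 1.63 bar gives a polynomial in X; the root in (0,1) is X = 0.251.
Then n_D = 0.502, n_T = 1.25, so y_D = 0.401.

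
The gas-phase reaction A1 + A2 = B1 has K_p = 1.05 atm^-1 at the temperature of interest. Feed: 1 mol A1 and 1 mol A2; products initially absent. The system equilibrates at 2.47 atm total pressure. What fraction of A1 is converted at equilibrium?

Basis: 1 mol A1 initially; let X = conversion of A1. Extent ξ = X.
Species balance: n_A1 = 1 − X; n_A2 = 1 − X; n_B1 = X.
Summing: n_T = 2 − X.
With p_i = (n_i/n_T)P, K_p = p_B1 / (p_A1 p_A2).
This yields a degree-2 equation in X; solving on (0,1), X = 0.472.

X = 0.472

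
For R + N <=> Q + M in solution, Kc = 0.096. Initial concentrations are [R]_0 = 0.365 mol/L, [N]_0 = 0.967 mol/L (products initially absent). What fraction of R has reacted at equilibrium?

Let X = conversion of R; extent ξ = 0.365·X mol/L.
Concentrations: [R] = 0.365 − 0.365X; [N] = 0.967 − 0.365X; [Q] = 0.365X; [M] = 0.365X.
Kc = [Q] [M] / ([R] [N]).
Setting equal to 0.096 and solving for X on (0,1) gives X = 0.371.

X = 0.371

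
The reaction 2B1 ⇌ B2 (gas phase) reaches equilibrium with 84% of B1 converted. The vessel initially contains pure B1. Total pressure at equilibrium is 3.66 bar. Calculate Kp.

Kp = 2.6 bar^-1

Basis: 1 mol B1 initially; let X = conversion of B1. Extent ξ = 0.5X.
At extent ξ: n_B1 = 1 − X; n_B2 = 0.5X.
Summing: n_T = 1 − 0.5X.
At X = 0.84: n_B1 = 0.16, n_B2 = 0.42, n_T = 0.58.
p_i = (n_i/n_T)·P. Kp = p_B2 / (p_B1^2) = 2.6 bar^-1.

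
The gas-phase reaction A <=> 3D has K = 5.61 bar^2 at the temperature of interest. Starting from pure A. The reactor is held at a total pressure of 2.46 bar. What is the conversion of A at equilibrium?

X = 0.406

Take 1 mol A as basis and let X be its fractional conversion, so ξ = X.
Mole table: n_A = 1 − X; n_D = 3X.
Total moles n_T = 1 + 2X.
Mole fractions y_i = n_i/n_T; K = p_D^3 / (p_A) with p_i = y_i·P.
This yields a degree-3 equation in X; solving on (0,1), X = 0.406.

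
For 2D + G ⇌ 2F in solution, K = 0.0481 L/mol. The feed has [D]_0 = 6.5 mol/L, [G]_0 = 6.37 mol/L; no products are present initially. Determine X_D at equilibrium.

X = 0.335

Let X = conversion of D; extent ξ = 6.5X/2 mol/L.
Concentrations: [D] = 6.5 − 6.5X; [G] = 6.37 − 3.25X; [F] = 6.5X.
K = [F]^2 / ([D]^2 [G]).
Setting equal to 0.0481 and solving for X on (0,1) gives X = 0.335.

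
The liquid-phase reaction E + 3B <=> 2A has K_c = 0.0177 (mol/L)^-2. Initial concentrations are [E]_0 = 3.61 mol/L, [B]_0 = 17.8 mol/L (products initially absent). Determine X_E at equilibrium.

X = 0.676

Let X = conversion of E; extent ξ = 3.61·X mol/L.
Concentrations: [E] = 3.61 − 3.61X; [B] = 17.8 − 10.8X; [A] = 7.22X.
K_c = [A]^2 / ([E] [B]^3).
Solving K_c = 0.0177 for X ∈ (0,1): X = 0.676.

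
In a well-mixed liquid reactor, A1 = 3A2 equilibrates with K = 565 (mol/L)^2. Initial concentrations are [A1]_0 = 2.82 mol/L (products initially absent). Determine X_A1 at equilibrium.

Let X = conversion of A1; extent ξ = 2.82·X mol/L.
Concentrations: [A1] = 2.82 − 2.82X; [A2] = 8.46X.
K = [A2]^3 / ([A1]).
Solving K = 565 for X ∈ (0,1): X = 0.803.

X = 0.803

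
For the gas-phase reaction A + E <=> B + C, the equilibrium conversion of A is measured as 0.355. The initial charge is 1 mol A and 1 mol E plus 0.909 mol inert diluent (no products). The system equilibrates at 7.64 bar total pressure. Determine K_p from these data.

Basis: 1 mol A initially; let X = conversion of A. Extent ξ = X.
At extent ξ: n_A = 1 − X; n_E = 1 − X; n_B = X; n_C = X; n_I = 0.909 (inert).
Total moles n_T = 2.91 (Δν = 0, constant).
At X = 0.355: n_A = 0.645, n_E = 0.645, n_B = 0.355, n_C = 0.355, n_T = 2.91.
p_i = (n_i/n_T)·P. K_p = p_B p_C / (p_A p_E) = 0.303.

K_p = 0.303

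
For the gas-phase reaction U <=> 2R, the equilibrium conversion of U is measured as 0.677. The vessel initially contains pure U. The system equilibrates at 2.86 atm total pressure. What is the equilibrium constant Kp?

Let X = conversion of U (basis 1 mol U); extent of reaction ξ = X.
Moles: n_U = 1 − X; n_R = 2X.
Total moles n_T = 1 + X.
At X = 0.677: n_U = 0.323, n_R = 1.35, n_T = 1.68.
p_i = (n_i/n_T)·P. Kp = p_R^2 / (p_U) = 9.68 atm.

Kp = 9.68 atm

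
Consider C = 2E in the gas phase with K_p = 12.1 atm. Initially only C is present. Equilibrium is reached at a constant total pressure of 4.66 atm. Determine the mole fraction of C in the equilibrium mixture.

Basis: 1 mol C initially; let X = conversion of C. Extent ξ = X.
Species balance: n_C = 1 − X; n_E = 2X.
n_T = Σnᵢ = 1 + X.
y_i = n_i/n_T, p_i = y_i·P. K_p = p_E^2 / (p_C).
Equating to 12.1 atm and solving on 0 < X < 1: X = 0.627.
Then n_C = 0.373, n_T = 1.63, so y_C = 0.229.

y_C = 0.229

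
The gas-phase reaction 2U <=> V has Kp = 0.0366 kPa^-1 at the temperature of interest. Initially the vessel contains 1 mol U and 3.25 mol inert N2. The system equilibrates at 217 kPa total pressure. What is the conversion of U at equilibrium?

Basis: 1 mol U initially; let X = conversion of U. Extent ξ = 0.5X.
At extent ξ: n_U = 1 − X; n_V = 0.5X; n_I = 3.25 (inert).
Summing: n_T = 4.25 − 0.5X.
y_i = n_i/n_T, p_i = y_i·P. Kp = p_V / (p_U^2).
Substituting and setting equal to 0.0366 kPa^-1 gives a polynomial in X; the root in (0,1) is X = 0.611.

X = 0.611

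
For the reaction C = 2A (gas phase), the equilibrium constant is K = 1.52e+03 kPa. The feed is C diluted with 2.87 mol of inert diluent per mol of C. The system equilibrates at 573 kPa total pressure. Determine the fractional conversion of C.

Let X = conversion of C (basis 1 mol C); extent of reaction ξ = X.
Mole table: n_C = 1 − X; n_A = 2X; n_I = 2.87 (inert).
Summing: n_T = 3.87 + X.
Mole fractions y_i = n_i/n_T; K = p_A^2 / (p_C) with p_i = y_i·P.
Setting this equal to 1.52e+03 kPa and taking the physical root (0 < X < 1) gives X = 0.795.

X = 0.795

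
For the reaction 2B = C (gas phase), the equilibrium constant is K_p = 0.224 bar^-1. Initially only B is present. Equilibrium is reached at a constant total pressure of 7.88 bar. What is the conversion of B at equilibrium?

X = 0.648

Take 1 mol B as basis and let X be its fractional conversion, so ξ = 0.5X.
Mole table: n_B = 1 − X; n_C = 0.5X.
n_T = Σnᵢ = 1 − 0.5X.
y_i = n_i/n_T, p_i = y_i·P. K_p = p_C / (p_B^2).
Equating to 0.224 bar^-1 and solving on 0 < X < 1: X = 0.648.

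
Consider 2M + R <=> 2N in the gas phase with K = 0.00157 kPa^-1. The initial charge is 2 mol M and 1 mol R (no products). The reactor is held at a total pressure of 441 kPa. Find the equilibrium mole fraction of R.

y_R = 0.260

Basis: 2 mol M initially; let X = conversion of M. Extent ξ = X.
Mole table: n_M = 2 − 2X; n_R = 1 − X; n_N = 2X.
Summing: n_T = 3 − X.
With p_i = (n_i/n_T)P, K = p_N^2 / (p_M^2 p_R).
This yields a degree-3 equation in X; solving on (0,1), X = 0.298.
Then n_R = 0.702, n_T = 2.7, so y_R = 0.260.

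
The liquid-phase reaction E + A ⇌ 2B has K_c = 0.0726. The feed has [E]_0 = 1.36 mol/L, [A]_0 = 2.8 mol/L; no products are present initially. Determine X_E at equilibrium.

Let X = conversion of E; extent ξ = 1.36·X mol/L.
Concentrations: [E] = 1.36 − 1.36X; [A] = 2.8 − 1.36X; [B] = 2.72X.
K_c = [B]^2 / ([E] [A]).
Solving K_c = 0.0726 for X ∈ (0,1): X = 0.169.

X = 0.169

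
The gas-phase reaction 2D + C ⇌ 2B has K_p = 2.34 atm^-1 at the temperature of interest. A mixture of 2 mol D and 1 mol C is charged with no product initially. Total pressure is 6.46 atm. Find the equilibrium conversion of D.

Take 2 mol D as basis and let X be its fractional conversion, so ξ = X.
At extent ξ: n_D = 2 − 2X; n_C = 1 − X; n_B = 2X.
n_T = Σnᵢ = 3 − X.
With p_i = (n_i/n_T)P, K_p = p_B^2 / (p_D^2 p_C).
This yields a degree-3 equation in X; solving on (0,1), X = 0.611.

X = 0.611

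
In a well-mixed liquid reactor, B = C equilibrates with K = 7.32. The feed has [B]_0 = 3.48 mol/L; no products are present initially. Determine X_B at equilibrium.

X = 0.880

Let X = conversion of B; extent ξ = 3.48·X mol/L.
Concentrations: [B] = 3.48 − 3.48X; [C] = 3.48X.
K = [C] / ([B]).
This equals 7.32 at X = 0.880 (the root in 0 < X < 1).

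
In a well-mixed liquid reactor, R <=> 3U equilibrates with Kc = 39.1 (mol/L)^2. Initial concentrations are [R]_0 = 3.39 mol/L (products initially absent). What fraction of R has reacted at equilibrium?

Let X = conversion of R; extent ξ = 3.39·X mol/L.
Concentrations: [R] = 3.39 − 3.39X; [U] = 10.2X.
Kc = [U]^3 / ([R]).
Setting equal to 39.1 and solving for X on (0,1) gives X = 0.418.

X = 0.418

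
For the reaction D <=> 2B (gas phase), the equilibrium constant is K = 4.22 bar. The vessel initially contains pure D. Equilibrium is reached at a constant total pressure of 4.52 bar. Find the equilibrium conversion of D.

Basis: 1 mol D initially; let X = conversion of D. Extent ξ = X.
At extent ξ: n_D = 1 − X; n_B = 2X.
Summing: n_T = 1 + X.
y_i = n_i/n_T, p_i = y_i·P. K = p_B^2 / (p_D).
Equating to 4.22 bar and solving on 0 < X < 1: X = 0.435.

X = 0.435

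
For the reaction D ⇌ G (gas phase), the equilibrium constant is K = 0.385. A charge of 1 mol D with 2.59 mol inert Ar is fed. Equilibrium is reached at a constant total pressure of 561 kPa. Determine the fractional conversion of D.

Let X = conversion of D (basis 1 mol D); extent of reaction ξ = X.
Species balance: n_D = 1 − X; n_G = X; n_I = 2.59 (inert).
n_T stays at 3.59 (no change in mole number).
y_i = n_i/n_T, p_i = y_i·P. K = p_G / (p_D).
Setting this equal to 0.385 and taking the physical root (0 < X < 1) gives X = 0.278.

X = 0.278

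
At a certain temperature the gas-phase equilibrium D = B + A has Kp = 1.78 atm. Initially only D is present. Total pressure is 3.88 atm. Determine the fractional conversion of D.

Take 1 mol D as basis and let X be its fractional conversion, so ξ = X.
At extent ξ: n_D = 1 − X; n_B = X; n_A = X.
Summing: n_T = 1 + X.
y_i = n_i/n_T, p_i = y_i·P. Kp = p_B p_A / (p_D).
Substituting and setting equal to 1.78 atm gives a polynomial in X; the root in (0,1) is X = 0.561.

X = 0.561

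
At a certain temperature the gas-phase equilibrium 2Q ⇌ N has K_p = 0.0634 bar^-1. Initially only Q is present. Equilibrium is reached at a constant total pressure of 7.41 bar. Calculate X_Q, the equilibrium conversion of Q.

X = 0.411

Take 1 mol Q as basis and let X be its fractional conversion, so ξ = 0.5X.
Moles: n_Q = 1 − X; n_N = 0.5X.
Summing: n_T = 1 − 0.5X.
y_i = n_i/n_T, p_i = y_i·P. K_p = p_N / (p_Q^2).
Setting this equal to 0.0634 bar^-1 and taking the physical root (0 < X < 1) gives X = 0.411.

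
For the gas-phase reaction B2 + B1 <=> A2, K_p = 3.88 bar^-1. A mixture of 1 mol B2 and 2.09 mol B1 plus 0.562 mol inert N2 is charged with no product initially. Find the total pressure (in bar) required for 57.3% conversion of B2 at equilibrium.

Take 1 mol B2 as basis and let X be its fractional conversion, so ξ = X.
Moles: n_B2 = 1 − X; n_B1 = 2.09 − X; n_A2 = X; n_I = 0.562 (inert).
n_T = Σnᵢ = 3.65 − X.
K_p = p_A2 / (p_B2 p_B1) with p_i = (n_i/n_T)·P.
At X = 0.573: the mole-fraction product g(X) = Π y_i^ν_i = 2.724. Since K_p = g(X)·P^{-1}, P = (g/K_p)^(1/1) = (2.724/3.88)^(1/1) = 0.702 bar.

P = 0.702 bar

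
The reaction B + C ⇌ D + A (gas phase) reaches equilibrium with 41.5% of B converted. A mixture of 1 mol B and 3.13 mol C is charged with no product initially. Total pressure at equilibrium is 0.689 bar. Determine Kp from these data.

Kp = 0.108

Take 1 mol B as basis and let X be its fractional conversion, so ξ = X.
Moles: n_B = 1 − X; n_C = 3.13 − X; n_D = X; n_A = X.
Total moles n_T = 4.13 (Δν = 0, constant).
At X = 0.415: n_B = 0.585, n_C = 2.71, n_D = 0.415, n_A = 0.415, n_T = 4.13.
p_i = (n_i/n_T)·P. Kp = p_D p_A / (p_B p_C) = 0.108.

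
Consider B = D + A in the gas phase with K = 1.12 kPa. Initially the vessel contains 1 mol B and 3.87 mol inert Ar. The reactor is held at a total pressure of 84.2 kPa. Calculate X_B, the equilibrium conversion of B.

X = 0.229

Basis: 1 mol B initially; let X = conversion of B. Extent ξ = X.
Mole table: n_B = 1 − X; n_D = X; n_A = X; n_I = 3.87 (inert).
Summing: n_T = 4.87 + X.
y_i = n_i/n_T, p_i = y_i·P. K = p_D p_A / (p_B).
Setting this equal to 1.12 kPa and taking the physical root (0 < X < 1) gives X = 0.229.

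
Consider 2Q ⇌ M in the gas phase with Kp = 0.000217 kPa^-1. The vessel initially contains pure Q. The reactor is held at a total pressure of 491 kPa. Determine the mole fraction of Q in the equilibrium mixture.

Take 1 mol Q as basis and let X be its fractional conversion, so ξ = 0.5X.
At extent ξ: n_Q = 1 − X; n_M = 0.5X.
n_T = Σnᵢ = 1 − 0.5X.
With p_i = (n_i/n_T)P, Kp = p_M / (p_Q^2).
Equating to 0.000217 kPa^-1 and solving on 0 < X < 1: X = 0.163.
Then n_Q = 0.837, n_T = 0.919, so y_Q = 0.911.

y_Q = 0.911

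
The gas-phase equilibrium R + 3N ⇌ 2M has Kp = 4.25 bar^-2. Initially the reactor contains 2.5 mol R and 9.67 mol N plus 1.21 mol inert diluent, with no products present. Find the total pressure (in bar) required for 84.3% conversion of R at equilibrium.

P = 4.88 bar

Take 2.5 mol R as basis and let X be its fractional conversion, so ξ = 2.5X.
Species balance: n_R = 2.5 − 2.5X; n_N = 9.67 − 7.5X; n_M = 5X; n_I = 1.21 (inert).
Total moles n_T = 13.4 − 5X.
Kp = p_M^2 / (p_R p_N^3) with p_i = (n_i/n_T)·P.
At X = 0.843: the mole-fraction product g(X) = Π y_i^ν_i = 101.4. Since Kp = g(X)·P^{-2}, P = (g/Kp)^(1/2) = (101.4/4.25)^(1/2) = 4.88 bar.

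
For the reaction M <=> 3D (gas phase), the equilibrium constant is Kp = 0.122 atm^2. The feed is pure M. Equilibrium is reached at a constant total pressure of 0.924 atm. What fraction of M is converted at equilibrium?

Let X = conversion of M (basis 1 mol M); extent of reaction ξ = X.
Species balance: n_M = 1 − X; n_D = 3X.
n_T = Σnᵢ = 1 + 2X.
With p_i = (n_i/n_T)P, Kp = p_D^3 / (p_M).
Substituting and setting equal to 0.122 atm^2 gives a polynomial in X; the root in (0,1) is X = 0.203.

X = 0.203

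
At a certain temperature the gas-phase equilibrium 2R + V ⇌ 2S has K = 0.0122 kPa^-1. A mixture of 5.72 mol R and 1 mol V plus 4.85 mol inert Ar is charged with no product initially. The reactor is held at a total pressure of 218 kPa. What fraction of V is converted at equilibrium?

X = 0.648

Let X = conversion of V (basis 1 mol V); extent of reaction ξ = X.
Moles: n_R = 5.72 − 2X; n_V = 1 − X; n_S = 2X; n_I = 4.85 (inert).
n_T = Σnᵢ = 11.6 − X.
Mole fractions y_i = n_i/n_T; K = p_S^2 / (p_R^2 p_V) with p_i = y_i·P.
This yields a degree-3 equation in X; solving on (0,1), X = 0.648.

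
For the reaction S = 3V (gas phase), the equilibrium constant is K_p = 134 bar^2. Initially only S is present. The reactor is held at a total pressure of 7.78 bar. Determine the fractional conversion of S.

Let X = conversion of S (basis 1 mol S); extent of reaction ξ = X.
Moles: n_S = 1 − X; n_V = 3X.
n_T = Σnᵢ = 1 + 2X.
Mole fractions y_i = n_i/n_T; K_p = p_V^3 / (p_S) with p_i = y_i·P.
Setting this equal to 134 bar^2 and taking the physical root (0 < X < 1) gives X = 0.546.

X = 0.546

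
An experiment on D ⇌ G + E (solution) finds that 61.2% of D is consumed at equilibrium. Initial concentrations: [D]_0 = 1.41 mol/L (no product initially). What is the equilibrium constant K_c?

K_c = 1.36 mol/L

Let X = conversion of D.
Concentrations: [D] = 1.41 − 1.41X; [G] = 1.41X; [E] = 1.41X.
At X = 0.612: [D] = 0.547, [G] = 0.863, [E] = 0.863.
K_c = [G] [E] / ([D]) = 1.36 mol/L.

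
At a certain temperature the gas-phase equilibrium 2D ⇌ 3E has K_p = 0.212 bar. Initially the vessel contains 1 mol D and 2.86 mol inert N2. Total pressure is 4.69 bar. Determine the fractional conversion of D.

X = 0.298

Take 1 mol D as basis and let X be its fractional conversion, so ξ = 0.5X.
Moles: n_D = 1 − X; n_E = 1.5X; n_I = 2.86 (inert).
Summing: n_T = 3.86 + 0.5X.
With p_i = (n_i/n_T)P, K_p = p_E^3 / (p_D^2).
This yields a degree-3 equation in X; solving on (0,1), X = 0.298.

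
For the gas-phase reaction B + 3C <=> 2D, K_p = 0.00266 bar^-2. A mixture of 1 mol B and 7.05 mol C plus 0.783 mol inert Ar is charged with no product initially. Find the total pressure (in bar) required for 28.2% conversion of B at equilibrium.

P = 6.91 bar

Let X = conversion of B (basis 1 mol B); extent of reaction ξ = X.
Species balance: n_B = 1 − X; n_C = 7.05 − 3X; n_D = 2X; n_I = 0.783 (inert).
Total moles n_T = 8.83 − 2X.
K_p = p_D^2 / (p_B p_C^3) with p_i = (n_i/n_T)·P.
At X = 0.282: the mole-fraction product g(X) = Π y_i^ν_i = 0.1269. Since K_p = g(X)·P^{-2}, P = (g/K_p)^(1/2) = (0.1269/0.00266)^(1/2) = 6.91 bar.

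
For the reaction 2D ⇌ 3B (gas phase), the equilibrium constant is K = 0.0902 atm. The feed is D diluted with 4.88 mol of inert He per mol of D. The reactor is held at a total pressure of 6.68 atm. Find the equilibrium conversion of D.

Let X = conversion of D (basis 1 mol D); extent of reaction ξ = 0.5X.
Mole table: n_D = 1 − X; n_B = 1.5X; n_I = 4.88 (inert).
Total moles n_T = 5.88 + 0.5X.
y_i = n_i/n_T, p_i = y_i·P. K = p_B^3 / (p_D^2).
Substituting and setting equal to 0.0902 atm gives a polynomial in X; the root in (0,1) is X = 0.240.

X = 0.240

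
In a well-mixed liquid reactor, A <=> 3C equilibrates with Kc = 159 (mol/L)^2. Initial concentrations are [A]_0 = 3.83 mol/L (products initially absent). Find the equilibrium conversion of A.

X = 0.561

Let X = conversion of A; extent ξ = 3.83·X mol/L.
Concentrations: [A] = 3.83 − 3.83X; [C] = 11.5X.
Kc = [C]^3 / ([A]).
Setting equal to 159 and solving for X on (0,1) gives X = 0.561.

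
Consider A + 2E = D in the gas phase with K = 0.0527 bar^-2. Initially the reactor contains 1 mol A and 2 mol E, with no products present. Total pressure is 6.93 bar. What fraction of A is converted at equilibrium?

Take 1 mol A as basis and let X be its fractional conversion, so ξ = X.
Mole table: n_A = 1 − X; n_E = 2 − 2X; n_D = X.
Total moles n_T = 3 − 2X.
y_i = n_i/n_T, p_i = y_i·P. K = p_D / (p_A p_E^2).
Setting this equal to 0.0527 bar^-2 and taking the physical root (0 < X < 1) gives X = 0.421.

X = 0.421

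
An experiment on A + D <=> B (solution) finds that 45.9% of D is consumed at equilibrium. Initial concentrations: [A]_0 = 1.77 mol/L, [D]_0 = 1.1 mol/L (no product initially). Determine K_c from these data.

K_c = 0.671 L/mol

Let X = conversion of D.
Concentrations: [A] = 1.77 − 1.1X; [D] = 1.1 − 1.1X; [B] = 1.1X.
At X = 0.459: [A] = 1.27, [D] = 0.595, [B] = 0.505.
K_c = [B] / ([A] [D]) = 0.671 L/mol.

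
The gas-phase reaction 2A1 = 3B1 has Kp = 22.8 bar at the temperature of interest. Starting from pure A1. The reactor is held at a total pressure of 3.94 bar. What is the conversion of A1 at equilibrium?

X = 0.651

Basis: 1 mol A1 initially; let X = conversion of A1. Extent ξ = 0.5X.
Species balance: n_A1 = 1 − X; n_B1 = 1.5X.
n_T = Σnᵢ = 1 + 0.5X.
Mole fractions y_i = n_i/n_T; Kp = p_B1^3 / (p_A1^2) with p_i = y_i·P.
Equating to 22.8 bar and solving on 0 < X < 1: X = 0.651.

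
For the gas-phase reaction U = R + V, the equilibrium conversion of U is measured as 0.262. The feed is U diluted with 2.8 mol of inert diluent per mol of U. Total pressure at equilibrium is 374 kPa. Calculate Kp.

Basis: 1 mol U initially; let X = conversion of U. Extent ξ = X.
Moles: n_U = 1 − X; n_R = X; n_V = X; n_I = 2.8 (inert).
n_T = Σnᵢ = 3.8 + X.
At X = 0.262: n_U = 0.738, n_R = 0.262, n_V = 0.262, n_T = 4.06.
p_i = (n_i/n_T)·P. Kp = p_R p_V / (p_U) = 8.56 kPa.

Kp = 8.56 kPa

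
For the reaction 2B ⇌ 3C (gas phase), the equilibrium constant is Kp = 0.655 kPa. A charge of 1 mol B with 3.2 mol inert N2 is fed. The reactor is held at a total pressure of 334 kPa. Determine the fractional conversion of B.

Basis: 1 mol B initially; let X = conversion of B. Extent ξ = 0.5X.
At extent ξ: n_B = 1 − X; n_C = 1.5X; n_I = 3.2 (inert).
Total moles n_T = 4.2 + 0.5X.
With p_i = (n_i/n_T)P, Kp = p_C^3 / (p_B^2).
This yields a degree-3 equation in X; solving on (0,1), X = 0.124.

X = 0.124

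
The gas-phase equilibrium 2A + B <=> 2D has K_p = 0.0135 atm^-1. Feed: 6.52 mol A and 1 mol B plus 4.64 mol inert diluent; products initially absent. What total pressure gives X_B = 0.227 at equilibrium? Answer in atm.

P = 6.41 atm

Let X = conversion of B (basis 1 mol B); extent of reaction ξ = X.
Mole table: n_A = 6.52 − 2X; n_B = 1 − X; n_D = 2X; n_I = 4.64 (inert).
Total moles n_T = 12.2 − X.
K_p = p_D^2 / (p_A^2 p_B) with p_i = (n_i/n_T)·P.
At X = 0.227: the mole-fraction product g(X) = Π y_i^ν_i = 0.08647. Since K_p = g(X)·P^{-1}, P = (g/K_p)^(1/1) = (0.08647/0.0135)^(1/1) = 6.41 atm.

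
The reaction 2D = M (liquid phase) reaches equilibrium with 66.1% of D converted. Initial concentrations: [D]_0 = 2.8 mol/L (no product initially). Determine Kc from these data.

Kc = 1.03 L/mol

Let X = conversion of D.
Concentrations: [D] = 2.8 − 2.8X; [M] = 1.4X.
At X = 0.661: [D] = 0.949, [M] = 0.925.
Kc = [M] / ([D]^2) = 1.03 L/mol.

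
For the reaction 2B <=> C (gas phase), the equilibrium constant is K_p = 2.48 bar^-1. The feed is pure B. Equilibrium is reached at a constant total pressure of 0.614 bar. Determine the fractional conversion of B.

Take 1 mol B as basis and let X be its fractional conversion, so ξ = 0.5X.
Mole table: n_B = 1 − X; n_C = 0.5X.
Summing: n_T = 1 − 0.5X.
y_i = n_i/n_T, p_i = y_i·P. K_p = p_C / (p_B^2).
This yields a degree-2 equation in X; solving on (0,1), X = 0.624.

X = 0.624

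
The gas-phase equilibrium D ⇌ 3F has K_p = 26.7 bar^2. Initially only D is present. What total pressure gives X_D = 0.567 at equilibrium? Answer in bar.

Basis: 1 mol D initially; let X = conversion of D. Extent ξ = X.
Species balance: n_D = 1 − X; n_F = 3X.
n_T = Σnᵢ = 1 + 2X.
K_p = p_F^3 / (p_D) with p_i = (n_i/n_T)·P.
At X = 0.567: the mole-fraction product g(X) = Π y_i^ν_i = 2.496. Since K_p = g(X)·P^{2}, P = (K_p/g)^(1/2) = (26.7/2.496)^(1/2) = 3.27 bar.

P = 3.27 bar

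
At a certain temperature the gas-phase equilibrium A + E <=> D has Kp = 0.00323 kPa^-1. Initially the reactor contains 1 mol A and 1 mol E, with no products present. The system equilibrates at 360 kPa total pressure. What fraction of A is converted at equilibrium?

X = 0.320

Basis: 1 mol A initially; let X = conversion of A. Extent ξ = X.
Mole table: n_A = 1 − X; n_E = 1 − X; n_D = X.
Summing: n_T = 2 − X.
y_i = n_i/n_T, p_i = y_i·P. Kp = p_D / (p_A p_E).
Setting this equal to 0.00323 kPa^-1 and taking the physical root (0 < X < 1) gives X = 0.320.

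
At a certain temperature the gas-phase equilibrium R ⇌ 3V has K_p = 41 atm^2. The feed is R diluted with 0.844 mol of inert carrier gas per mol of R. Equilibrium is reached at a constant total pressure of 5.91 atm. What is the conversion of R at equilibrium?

Let X = conversion of R (basis 1 mol R); extent of reaction ξ = X.
Species balance: n_R = 1 − X; n_V = 3X; n_I = 0.844 (inert).
n_T = Σnᵢ = 1.84 + 2X.
Mole fractions y_i = n_i/n_T; K_p = p_V^3 / (p_R) with p_i = y_i·P.
Substituting and setting equal to 41 atm^2 gives a polynomial in X; the root in (0,1) is X = 0.553.

X = 0.553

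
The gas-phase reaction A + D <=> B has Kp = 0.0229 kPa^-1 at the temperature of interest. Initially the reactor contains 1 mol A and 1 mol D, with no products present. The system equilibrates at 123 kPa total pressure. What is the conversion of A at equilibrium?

X = 0.488

Let X = conversion of A (basis 1 mol A); extent of reaction ξ = X.
Moles: n_A = 1 − X; n_D = 1 − X; n_B = X.
Summing: n_T = 2 − X.
Mole fractions y_i = n_i/n_T; Kp = p_B / (p_A p_D) with p_i = y_i·P.
Setting this equal to 0.0229 kPa^-1 and taking the physical root (0 < X < 1) gives X = 0.488.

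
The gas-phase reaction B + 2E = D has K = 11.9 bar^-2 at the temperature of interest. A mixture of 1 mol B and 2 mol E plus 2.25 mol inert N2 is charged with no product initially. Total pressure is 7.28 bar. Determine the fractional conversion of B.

X = 0.838

Let X = conversion of B (basis 1 mol B); extent of reaction ξ = X.
Mole table: n_B = 1 − X; n_E = 2 − 2X; n_D = X; n_I = 2.25 (inert).
n_T = Σnᵢ = 5.25 − 2X.
Mole fractions y_i = n_i/n_T; K = p_D / (p_B p_E^2) with p_i = y_i·P.
Setting this equal to 11.9 bar^-2 and taking the physical root (0 < X < 1) gives X = 0.838.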